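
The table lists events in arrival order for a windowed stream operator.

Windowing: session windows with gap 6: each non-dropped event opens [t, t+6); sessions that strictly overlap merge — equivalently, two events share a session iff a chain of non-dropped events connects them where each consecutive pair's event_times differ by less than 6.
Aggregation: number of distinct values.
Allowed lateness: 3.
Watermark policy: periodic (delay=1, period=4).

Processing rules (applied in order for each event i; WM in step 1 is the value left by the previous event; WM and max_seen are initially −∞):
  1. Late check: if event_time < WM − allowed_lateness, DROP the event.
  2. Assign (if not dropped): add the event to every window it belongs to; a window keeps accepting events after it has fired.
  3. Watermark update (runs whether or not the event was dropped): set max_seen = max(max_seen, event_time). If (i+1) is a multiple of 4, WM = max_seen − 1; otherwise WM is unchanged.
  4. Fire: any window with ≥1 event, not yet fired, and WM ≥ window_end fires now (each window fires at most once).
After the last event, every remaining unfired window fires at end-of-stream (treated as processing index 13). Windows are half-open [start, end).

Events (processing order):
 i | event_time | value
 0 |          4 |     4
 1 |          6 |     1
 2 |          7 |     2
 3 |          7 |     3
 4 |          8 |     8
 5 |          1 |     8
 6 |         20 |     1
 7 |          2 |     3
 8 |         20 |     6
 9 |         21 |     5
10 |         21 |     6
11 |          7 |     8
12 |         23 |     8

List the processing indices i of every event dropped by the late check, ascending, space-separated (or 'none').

i=0 t=4 v=4: → [4,10); WM=−∞
i=1 t=6 v=1: → [4,12); WM=−∞
i=2 t=7 v=2: → [4,13); WM=−∞
i=3 t=7 v=3: → [4,13); WM=6
i=4 t=8 v=8: → [4,14); WM=6
i=5 t=1 v=8: DROP (t<6-3); WM=6
i=6 t=20 v=1: → [20,26); WM=6
i=7 t=2 v=3: DROP (t<6-3); WM=19
i=8 t=20 v=6: → [20,26); WM=19
i=9 t=21 v=5: → [20,27); WM=19
i=10 t=21 v=6: → [20,27); WM=19
i=11 t=7 v=8: DROP (t<19-3); WM=20
i=12 t=23 v=8: → [20,29); WM=20

5 7 11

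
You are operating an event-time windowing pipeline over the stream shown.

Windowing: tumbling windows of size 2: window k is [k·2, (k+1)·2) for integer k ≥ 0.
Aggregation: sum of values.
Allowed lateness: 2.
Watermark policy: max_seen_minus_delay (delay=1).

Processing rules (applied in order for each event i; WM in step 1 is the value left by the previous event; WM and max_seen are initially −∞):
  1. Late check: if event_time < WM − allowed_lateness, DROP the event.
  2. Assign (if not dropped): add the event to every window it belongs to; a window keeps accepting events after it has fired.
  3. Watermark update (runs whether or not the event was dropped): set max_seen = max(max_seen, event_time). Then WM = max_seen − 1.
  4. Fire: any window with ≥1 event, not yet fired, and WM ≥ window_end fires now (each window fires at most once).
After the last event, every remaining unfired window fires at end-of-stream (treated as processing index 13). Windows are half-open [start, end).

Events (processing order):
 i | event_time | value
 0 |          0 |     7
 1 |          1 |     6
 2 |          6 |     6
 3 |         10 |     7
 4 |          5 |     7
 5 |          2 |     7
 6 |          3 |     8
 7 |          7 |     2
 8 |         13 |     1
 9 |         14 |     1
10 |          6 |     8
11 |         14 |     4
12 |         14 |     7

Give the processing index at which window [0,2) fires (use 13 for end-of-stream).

i=0 t=0 v=7: → [0,2); WM=-1
i=1 t=1 v=6: → [0,2); WM=0
i=2 t=6 v=6: → [6,8); WM=5; [0,2) fires=13
i=3 t=10 v=7: → [10,12); WM=9; [6,8) fires=6
i=4 t=5 v=7: DROP (t<9-2); WM=9
i=5 t=2 v=7: DROP (t<9-2); WM=9
i=6 t=3 v=8: DROP (t<9-2); WM=9
i=7 t=7 v=2: → [6,8); WM=9
i=8 t=13 v=1: → [12,14); WM=12; [10,12) fires=7
i=9 t=14 v=1: → [14,16); WM=13
i=10 t=6 v=8: DROP (t<13-2); WM=13
i=11 t=14 v=4: → [14,16); WM=13
i=12 t=14 v=7: → [14,16); WM=13

2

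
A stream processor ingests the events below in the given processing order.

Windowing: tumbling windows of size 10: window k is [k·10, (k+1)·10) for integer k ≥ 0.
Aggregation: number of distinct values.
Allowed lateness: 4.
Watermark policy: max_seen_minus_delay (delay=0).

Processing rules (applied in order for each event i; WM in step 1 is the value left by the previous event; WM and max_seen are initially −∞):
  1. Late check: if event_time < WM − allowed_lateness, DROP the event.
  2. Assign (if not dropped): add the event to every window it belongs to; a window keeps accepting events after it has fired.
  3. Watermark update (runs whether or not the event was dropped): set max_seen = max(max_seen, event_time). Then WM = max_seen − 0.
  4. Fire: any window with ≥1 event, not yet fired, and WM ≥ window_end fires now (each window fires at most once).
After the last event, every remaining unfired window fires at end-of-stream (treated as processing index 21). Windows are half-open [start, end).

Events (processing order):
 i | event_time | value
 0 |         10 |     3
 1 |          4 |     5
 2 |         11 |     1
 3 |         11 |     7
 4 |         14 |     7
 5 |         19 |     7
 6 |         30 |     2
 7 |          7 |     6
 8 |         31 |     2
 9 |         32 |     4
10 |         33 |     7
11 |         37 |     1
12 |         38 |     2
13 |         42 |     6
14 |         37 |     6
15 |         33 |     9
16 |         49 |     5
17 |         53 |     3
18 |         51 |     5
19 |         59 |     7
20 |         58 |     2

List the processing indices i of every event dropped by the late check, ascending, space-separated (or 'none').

1 7 14 15

i=0 t=10 v=3: → [10,20); WM=10
i=1 t=4 v=5: DROP (t<10-4); WM=10
i=2 t=11 v=1: → [10,20); WM=11
i=3 t=11 v=7: → [10,20); WM=11
i=4 t=14 v=7: → [10,20); WM=14
i=5 t=19 v=7: → [10,20); WM=19
i=6 t=30 v=2: → [30,40); WM=30; [10,20) fires=3
i=7 t=7 v=6: DROP (t<30-4); WM=30
i=8 t=31 v=2: → [30,40); WM=31
i=9 t=32 v=4: → [30,40); WM=32
i=10 t=33 v=7: → [30,40); WM=33
i=11 t=37 v=1: → [30,40); WM=37
i=12 t=38 v=2: → [30,40); WM=38
i=13 t=42 v=6: → [40,50); WM=42; [30,40) fires=4
i=14 t=37 v=6: DROP (t<42-4); WM=42
i=15 t=33 v=9: DROP (t<42-4); WM=42
i=16 t=49 v=5: → [40,50); WM=49
i=17 t=53 v=3: → [50,60); WM=53; [40,50) fires=2
i=18 t=51 v=5: → [50,60); WM=53
i=19 t=59 v=7: → [50,60); WM=59
i=20 t=58 v=2: → [50,60); WM=59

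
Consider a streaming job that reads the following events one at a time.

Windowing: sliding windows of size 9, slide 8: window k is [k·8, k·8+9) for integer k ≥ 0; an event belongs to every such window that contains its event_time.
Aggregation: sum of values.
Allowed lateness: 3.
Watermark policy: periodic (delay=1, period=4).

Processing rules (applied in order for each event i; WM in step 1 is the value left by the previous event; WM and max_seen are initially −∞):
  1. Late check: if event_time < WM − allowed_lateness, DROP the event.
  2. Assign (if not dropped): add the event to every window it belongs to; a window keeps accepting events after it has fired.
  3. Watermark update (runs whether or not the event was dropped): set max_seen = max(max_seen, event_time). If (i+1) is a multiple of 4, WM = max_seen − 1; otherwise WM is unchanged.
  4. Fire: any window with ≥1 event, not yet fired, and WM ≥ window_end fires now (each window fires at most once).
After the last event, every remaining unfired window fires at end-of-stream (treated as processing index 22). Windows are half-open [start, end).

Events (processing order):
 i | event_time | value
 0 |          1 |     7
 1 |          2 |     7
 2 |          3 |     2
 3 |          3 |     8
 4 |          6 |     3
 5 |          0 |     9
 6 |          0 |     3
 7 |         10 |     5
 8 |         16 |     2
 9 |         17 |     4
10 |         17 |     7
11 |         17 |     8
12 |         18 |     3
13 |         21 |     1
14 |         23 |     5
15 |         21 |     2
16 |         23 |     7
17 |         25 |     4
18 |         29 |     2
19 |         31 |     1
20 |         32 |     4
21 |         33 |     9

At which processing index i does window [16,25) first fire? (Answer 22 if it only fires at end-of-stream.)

19

i=0 t=1 v=7: → [0,9); WM=−∞
i=1 t=2 v=7: → [0,9); WM=−∞
i=2 t=3 v=2: → [0,9); WM=−∞
i=3 t=3 v=8: → [0,9); WM=2
i=4 t=6 v=3: → [0,9); WM=2
i=5 t=0 v=9: → [0,9); WM=2
i=6 t=0 v=3: → [0,9); WM=2
i=7 t=10 v=5: → [8,17); WM=9; [0,9) fires=39
i=8 t=16 v=2: → [16,25),[8,17); WM=9
i=9 t=17 v=4: → [16,25); WM=9
i=10 t=17 v=7: → [16,25); WM=9
i=11 t=17 v=8: → [16,25); WM=16
i=12 t=18 v=3: → [16,25); WM=16
i=13 t=21 v=1: → [16,25); WM=16
i=14 t=23 v=5: → [16,25); WM=16
i=15 t=21 v=2: → [16,25); WM=22; [8,17) fires=7
i=16 t=23 v=7: → [16,25); WM=22
i=17 t=25 v=4: → [24,33); WM=22
i=18 t=29 v=2: → [24,33); WM=22
i=19 t=31 v=1: → [24,33); WM=30; [16,25) fires=39
i=20 t=32 v=4: → [32,41),[24,33); WM=30
i=21 t=33 v=9: → [32,41); WM=30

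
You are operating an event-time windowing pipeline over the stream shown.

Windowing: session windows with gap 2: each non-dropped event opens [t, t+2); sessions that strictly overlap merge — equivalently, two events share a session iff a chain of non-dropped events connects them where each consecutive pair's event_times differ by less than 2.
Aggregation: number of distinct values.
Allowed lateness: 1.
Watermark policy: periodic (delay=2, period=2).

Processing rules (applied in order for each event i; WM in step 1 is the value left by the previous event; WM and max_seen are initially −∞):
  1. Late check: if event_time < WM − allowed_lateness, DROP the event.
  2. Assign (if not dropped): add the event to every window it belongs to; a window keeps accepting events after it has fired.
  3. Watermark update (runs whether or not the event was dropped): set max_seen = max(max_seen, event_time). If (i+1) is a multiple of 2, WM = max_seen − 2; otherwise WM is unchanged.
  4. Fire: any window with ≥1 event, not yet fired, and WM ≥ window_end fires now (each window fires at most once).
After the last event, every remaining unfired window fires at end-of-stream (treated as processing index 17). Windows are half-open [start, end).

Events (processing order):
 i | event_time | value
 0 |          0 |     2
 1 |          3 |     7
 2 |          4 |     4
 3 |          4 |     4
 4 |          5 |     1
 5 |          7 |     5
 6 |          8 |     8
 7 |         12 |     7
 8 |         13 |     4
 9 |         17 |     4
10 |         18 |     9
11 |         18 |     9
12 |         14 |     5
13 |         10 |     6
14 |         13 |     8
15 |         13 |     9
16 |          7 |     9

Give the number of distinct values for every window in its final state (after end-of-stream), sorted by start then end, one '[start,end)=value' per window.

[0,2)=1 [3,7)=3 [7,10)=2 [12,15)=2 [17,20)=2

i=0 t=0 v=2: → [0,2); WM=−∞
i=1 t=3 v=7: → [3,5); WM=1
i=2 t=4 v=4: → [3,6); WM=1
i=3 t=4 v=4: → [3,6); WM=2
i=4 t=5 v=1: → [3,7); WM=2
i=5 t=7 v=5: → [7,9); WM=5
i=6 t=8 v=8: → [7,10); WM=5
i=7 t=12 v=7: → [12,14); WM=10
i=8 t=13 v=4: → [12,15); WM=10
i=9 t=17 v=4: → [17,19); WM=15
i=10 t=18 v=9: → [17,20); WM=15
i=11 t=18 v=9: → [17,20); WM=16
i=12 t=14 v=5: DROP (t<16-1); WM=16
i=13 t=10 v=6: DROP (t<16-1); WM=16
i=14 t=13 v=8: DROP (t<16-1); WM=16
i=15 t=13 v=9: DROP (t<16-1); WM=16
i=16 t=7 v=9: DROP (t<16-1); WM=16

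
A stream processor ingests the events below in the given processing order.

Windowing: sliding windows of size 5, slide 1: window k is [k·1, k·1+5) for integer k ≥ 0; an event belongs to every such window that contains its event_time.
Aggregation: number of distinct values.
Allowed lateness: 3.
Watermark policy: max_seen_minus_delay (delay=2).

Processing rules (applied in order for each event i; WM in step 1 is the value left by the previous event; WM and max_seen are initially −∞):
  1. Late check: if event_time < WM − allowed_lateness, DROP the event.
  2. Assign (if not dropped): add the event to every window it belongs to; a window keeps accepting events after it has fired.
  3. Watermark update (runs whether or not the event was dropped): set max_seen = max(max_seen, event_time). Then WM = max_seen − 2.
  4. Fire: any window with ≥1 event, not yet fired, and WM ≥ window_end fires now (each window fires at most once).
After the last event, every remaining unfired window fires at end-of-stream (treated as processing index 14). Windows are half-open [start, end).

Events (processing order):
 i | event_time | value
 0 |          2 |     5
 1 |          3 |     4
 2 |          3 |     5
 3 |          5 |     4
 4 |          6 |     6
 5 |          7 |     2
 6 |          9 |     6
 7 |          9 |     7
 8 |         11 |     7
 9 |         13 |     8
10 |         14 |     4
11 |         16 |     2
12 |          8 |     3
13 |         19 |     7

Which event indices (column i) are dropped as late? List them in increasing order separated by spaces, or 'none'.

12

i=0 t=2 v=5: → [2,7),[1,6),[0,5); WM=0
i=1 t=3 v=4: → [3,8),[2,7),[1,6),[0,5); WM=1
i=2 t=3 v=5: → [3,8),[2,7),[1,6),[0,5); WM=1
i=3 t=5 v=4: → [5,10),[4,9),[3,8),[2,7),[1,6); WM=3
i=4 t=6 v=6: → [6,11),[5,10),[4,9),[3,8),[2,7); WM=4
i=5 t=7 v=2: → [7,12),[6,11),[5,10),[4,9),[3,8); WM=5; [0,5) fires=2
i=6 t=9 v=6: → [9,14),[8,13),[7,12),[6,11),[5,10); WM=7; [1,6) fires=2 [2,7) fires=3
i=7 t=9 v=7: → [9,14),[8,13),[7,12),[6,11),[5,10); WM=7
i=8 t=11 v=7: → [11,16),[10,15),[9,14),[8,13),[7,12); WM=9; [3,8) fires=4 [4,9) fires=3
i=9 t=13 v=8: → [13,18),[12,17),[11,16),[10,15),[9,14); WM=11; [5,10) fires=4 [6,11) fires=3
i=10 t=14 v=4: → [14,19),[13,18),[12,17),[11,16),[10,15); WM=12; [7,12) fires=3
i=11 t=16 v=2: → [16,21),[15,20),[14,19),[13,18),[12,17); WM=14; [8,13) fires=2 [9,14) fires=3
i=12 t=8 v=3: DROP (t<14-3); WM=14
i=13 t=19 v=7: → [19,24),[18,23),[17,22),[16,21),[15,20); WM=17; [10,15) fires=3 [11,16) fires=3 [12,17) fires=3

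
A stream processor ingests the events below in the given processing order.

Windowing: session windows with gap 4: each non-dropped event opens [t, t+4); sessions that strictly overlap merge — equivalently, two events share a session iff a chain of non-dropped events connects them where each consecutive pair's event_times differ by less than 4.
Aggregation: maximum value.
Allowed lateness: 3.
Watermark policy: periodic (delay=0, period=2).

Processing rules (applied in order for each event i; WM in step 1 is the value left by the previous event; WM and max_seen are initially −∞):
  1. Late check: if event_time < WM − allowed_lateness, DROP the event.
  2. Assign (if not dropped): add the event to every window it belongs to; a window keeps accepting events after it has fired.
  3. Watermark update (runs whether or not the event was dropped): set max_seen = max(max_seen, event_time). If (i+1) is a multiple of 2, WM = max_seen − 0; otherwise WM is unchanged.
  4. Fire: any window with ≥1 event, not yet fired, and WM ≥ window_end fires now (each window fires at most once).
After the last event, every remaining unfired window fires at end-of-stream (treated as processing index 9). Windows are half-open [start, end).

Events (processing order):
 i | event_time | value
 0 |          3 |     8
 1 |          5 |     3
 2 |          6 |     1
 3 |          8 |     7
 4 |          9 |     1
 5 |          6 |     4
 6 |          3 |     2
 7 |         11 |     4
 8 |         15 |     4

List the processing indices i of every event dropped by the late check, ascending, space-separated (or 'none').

6

i=0 t=3 v=8: → [3,7); WM=−∞
i=1 t=5 v=3: → [3,9); WM=5
i=2 t=6 v=1: → [3,10); WM=5
i=3 t=8 v=7: → [3,12); WM=8
i=4 t=9 v=1: → [3,13); WM=8
i=5 t=6 v=4: → [3,13); WM=9
i=6 t=3 v=2: DROP (t<9-3); WM=9
i=7 t=11 v=4: → [3,15); WM=11
i=8 t=15 v=4: → [15,19); WM=11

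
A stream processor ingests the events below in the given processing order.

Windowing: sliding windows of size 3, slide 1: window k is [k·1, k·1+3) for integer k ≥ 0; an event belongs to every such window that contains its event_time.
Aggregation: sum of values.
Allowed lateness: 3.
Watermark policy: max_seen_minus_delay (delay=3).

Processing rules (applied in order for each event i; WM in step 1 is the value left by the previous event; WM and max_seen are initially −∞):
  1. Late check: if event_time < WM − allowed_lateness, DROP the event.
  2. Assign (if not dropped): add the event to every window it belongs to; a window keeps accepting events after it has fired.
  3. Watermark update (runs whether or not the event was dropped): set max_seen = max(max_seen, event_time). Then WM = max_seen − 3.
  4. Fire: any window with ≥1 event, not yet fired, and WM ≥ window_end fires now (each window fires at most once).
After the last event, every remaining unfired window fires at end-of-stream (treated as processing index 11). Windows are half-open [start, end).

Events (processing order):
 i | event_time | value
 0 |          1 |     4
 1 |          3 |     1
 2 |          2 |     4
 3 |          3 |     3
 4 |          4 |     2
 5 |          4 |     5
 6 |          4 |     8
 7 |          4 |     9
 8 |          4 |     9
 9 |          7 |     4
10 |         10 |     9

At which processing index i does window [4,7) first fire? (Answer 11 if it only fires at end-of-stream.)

i=0 t=1 v=4: → [1,4),[0,3); WM=-2
i=1 t=3 v=1: → [3,6),[2,5),[1,4); WM=0
i=2 t=2 v=4: → [2,5),[1,4),[0,3); WM=0
i=3 t=3 v=3: → [3,6),[2,5),[1,4); WM=0
i=4 t=4 v=2: → [4,7),[3,6),[2,5); WM=1
i=5 t=4 v=5: → [4,7),[3,6),[2,5); WM=1
i=6 t=4 v=8: → [4,7),[3,6),[2,5); WM=1
i=7 t=4 v=9: → [4,7),[3,6),[2,5); WM=1
i=8 t=4 v=9: → [4,7),[3,6),[2,5); WM=1
i=9 t=7 v=4: → [7,10),[6,9),[5,8); WM=4; [0,3) fires=8 [1,4) fires=12
i=10 t=10 v=9: → [10,13),[9,12),[8,11); WM=7; [2,5) fires=41 [3,6) fires=37 [4,7) fires=33

10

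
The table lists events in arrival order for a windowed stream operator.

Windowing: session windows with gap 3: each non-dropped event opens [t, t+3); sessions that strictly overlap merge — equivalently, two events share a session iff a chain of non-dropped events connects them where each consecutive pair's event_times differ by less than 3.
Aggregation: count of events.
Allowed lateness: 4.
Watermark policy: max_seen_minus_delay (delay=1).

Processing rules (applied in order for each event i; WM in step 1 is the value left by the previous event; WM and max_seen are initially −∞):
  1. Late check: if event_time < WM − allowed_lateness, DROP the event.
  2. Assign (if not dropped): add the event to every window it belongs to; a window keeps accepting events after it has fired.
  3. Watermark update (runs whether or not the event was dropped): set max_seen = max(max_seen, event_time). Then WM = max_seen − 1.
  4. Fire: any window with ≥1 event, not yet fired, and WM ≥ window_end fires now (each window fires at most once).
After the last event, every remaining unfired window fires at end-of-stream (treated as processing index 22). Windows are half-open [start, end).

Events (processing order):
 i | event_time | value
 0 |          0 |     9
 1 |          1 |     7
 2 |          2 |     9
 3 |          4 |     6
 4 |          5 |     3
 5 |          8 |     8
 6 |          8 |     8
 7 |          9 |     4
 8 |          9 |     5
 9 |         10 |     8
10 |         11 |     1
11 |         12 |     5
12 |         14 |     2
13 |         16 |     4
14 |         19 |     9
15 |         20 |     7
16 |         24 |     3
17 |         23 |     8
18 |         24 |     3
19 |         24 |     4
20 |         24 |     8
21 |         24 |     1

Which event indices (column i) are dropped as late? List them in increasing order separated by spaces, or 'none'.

none

i=0 t=0 v=9: → [0,3); WM=-1
i=1 t=1 v=7: → [0,4); WM=0
i=2 t=2 v=9: → [0,5); WM=1
i=3 t=4 v=6: → [0,7); WM=3
i=4 t=5 v=3: → [0,8); WM=4
i=5 t=8 v=8: → [8,11); WM=7
i=6 t=8 v=8: → [8,11); WM=7
i=7 t=9 v=4: → [8,12); WM=8
i=8 t=9 v=5: → [8,12); WM=8
i=9 t=10 v=8: → [8,13); WM=9
i=10 t=11 v=1: → [8,14); WM=10
i=11 t=12 v=5: → [8,15); WM=11
i=12 t=14 v=2: → [8,17); WM=13
i=13 t=16 v=4: → [8,19); WM=15
i=14 t=19 v=9: → [19,22); WM=18
i=15 t=20 v=7: → [19,23); WM=19
i=16 t=24 v=3: → [24,27); WM=23
i=17 t=23 v=8: → [23,27); WM=23
i=18 t=24 v=3: → [23,27); WM=23
i=19 t=24 v=4: → [23,27); WM=23
i=20 t=24 v=8: → [23,27); WM=23
i=21 t=24 v=1: → [23,27); WM=23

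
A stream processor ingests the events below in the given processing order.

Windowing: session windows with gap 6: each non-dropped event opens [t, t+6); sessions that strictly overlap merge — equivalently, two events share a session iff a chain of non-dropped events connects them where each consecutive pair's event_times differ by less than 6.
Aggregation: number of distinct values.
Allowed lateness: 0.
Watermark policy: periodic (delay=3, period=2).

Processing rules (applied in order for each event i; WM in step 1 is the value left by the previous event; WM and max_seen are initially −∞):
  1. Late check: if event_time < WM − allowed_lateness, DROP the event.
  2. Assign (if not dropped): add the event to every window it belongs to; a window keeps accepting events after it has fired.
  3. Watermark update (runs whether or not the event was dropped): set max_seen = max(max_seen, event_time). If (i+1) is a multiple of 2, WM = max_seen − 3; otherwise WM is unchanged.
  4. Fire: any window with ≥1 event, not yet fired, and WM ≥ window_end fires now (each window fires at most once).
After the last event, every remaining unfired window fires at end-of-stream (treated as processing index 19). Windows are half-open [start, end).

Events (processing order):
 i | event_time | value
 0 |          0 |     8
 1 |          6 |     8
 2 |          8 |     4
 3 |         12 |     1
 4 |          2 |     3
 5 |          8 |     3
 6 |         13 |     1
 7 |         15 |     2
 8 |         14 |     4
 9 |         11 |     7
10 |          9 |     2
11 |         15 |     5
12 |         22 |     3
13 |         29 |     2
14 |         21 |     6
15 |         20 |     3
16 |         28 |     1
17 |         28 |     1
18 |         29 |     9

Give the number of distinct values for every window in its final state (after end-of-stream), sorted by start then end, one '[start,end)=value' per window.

[0,6)=1 [6,21)=5 [22,28)=1 [28,35)=3

i=0 t=0 v=8: → [0,6); WM=−∞
i=1 t=6 v=8: → [6,12); WM=3
i=2 t=8 v=4: → [6,14); WM=3
i=3 t=12 v=1: → [6,18); WM=9
i=4 t=2 v=3: DROP (t<9-0); WM=9
i=5 t=8 v=3: DROP (t<9-0); WM=9
i=6 t=13 v=1: → [6,19); WM=9
i=7 t=15 v=2: → [6,21); WM=12
i=8 t=14 v=4: → [6,21); WM=12
i=9 t=11 v=7: DROP (t<12-0); WM=12
i=10 t=9 v=2: DROP (t<12-0); WM=12
i=11 t=15 v=5: → [6,21); WM=12
i=12 t=22 v=3: → [22,28); WM=12
i=13 t=29 v=2: → [29,35); WM=26
i=14 t=21 v=6: DROP (t<26-0); WM=26
i=15 t=20 v=3: DROP (t<26-0); WM=26
i=16 t=28 v=1: → [28,35); WM=26
i=17 t=28 v=1: → [28,35); WM=26
i=18 t=29 v=9: → [28,35); WM=26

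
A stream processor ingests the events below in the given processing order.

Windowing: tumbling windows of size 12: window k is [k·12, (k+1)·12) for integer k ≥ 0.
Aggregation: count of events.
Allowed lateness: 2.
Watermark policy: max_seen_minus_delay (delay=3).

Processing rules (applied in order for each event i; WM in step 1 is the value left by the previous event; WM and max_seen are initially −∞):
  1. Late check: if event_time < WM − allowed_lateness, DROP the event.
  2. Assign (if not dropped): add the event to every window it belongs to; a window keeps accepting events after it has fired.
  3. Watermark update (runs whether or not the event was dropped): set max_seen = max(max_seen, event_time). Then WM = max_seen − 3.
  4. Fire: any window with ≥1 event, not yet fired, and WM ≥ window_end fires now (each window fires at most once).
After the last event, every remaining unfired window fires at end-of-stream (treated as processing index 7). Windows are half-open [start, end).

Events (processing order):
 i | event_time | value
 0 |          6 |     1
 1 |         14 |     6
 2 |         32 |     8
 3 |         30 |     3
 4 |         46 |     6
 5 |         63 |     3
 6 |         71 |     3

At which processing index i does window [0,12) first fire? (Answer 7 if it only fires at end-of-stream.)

i=0 t=6 v=1: → [0,12); WM=3
i=1 t=14 v=6: → [12,24); WM=11
i=2 t=32 v=8: → [24,36); WM=29; [0,12) fires=1 [12,24) fires=1
i=3 t=30 v=3: → [24,36); WM=29
i=4 t=46 v=6: → [36,48); WM=43; [24,36) fires=2
i=5 t=63 v=3: → [60,72); WM=60; [36,48) fires=1
i=6 t=71 v=3: → [60,72); WM=68

2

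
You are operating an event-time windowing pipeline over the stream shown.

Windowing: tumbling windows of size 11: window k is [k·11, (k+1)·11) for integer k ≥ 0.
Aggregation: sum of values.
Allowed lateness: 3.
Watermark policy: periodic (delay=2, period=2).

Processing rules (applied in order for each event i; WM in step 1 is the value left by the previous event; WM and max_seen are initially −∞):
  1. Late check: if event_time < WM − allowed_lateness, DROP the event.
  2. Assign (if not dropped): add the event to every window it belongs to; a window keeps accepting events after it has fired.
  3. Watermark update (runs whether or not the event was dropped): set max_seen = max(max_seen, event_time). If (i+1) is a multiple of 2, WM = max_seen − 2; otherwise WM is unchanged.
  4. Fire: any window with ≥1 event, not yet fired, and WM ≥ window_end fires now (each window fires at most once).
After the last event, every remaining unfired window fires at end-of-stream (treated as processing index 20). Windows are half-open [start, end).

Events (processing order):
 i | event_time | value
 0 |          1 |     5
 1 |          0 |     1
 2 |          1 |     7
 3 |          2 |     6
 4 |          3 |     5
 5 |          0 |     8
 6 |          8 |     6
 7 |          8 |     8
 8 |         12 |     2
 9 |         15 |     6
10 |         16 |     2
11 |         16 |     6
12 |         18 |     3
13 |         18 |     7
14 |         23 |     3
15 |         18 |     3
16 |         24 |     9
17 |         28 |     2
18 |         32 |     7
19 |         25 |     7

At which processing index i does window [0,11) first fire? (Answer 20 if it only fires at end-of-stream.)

9

i=0 t=1 v=5: → [0,11); WM=−∞
i=1 t=0 v=1: → [0,11); WM=-1
i=2 t=1 v=7: → [0,11); WM=-1
i=3 t=2 v=6: → [0,11); WM=0
i=4 t=3 v=5: → [0,11); WM=0
i=5 t=0 v=8: → [0,11); WM=1
i=6 t=8 v=6: → [0,11); WM=1
i=7 t=8 v=8: → [0,11); WM=6
i=8 t=12 v=2: → [11,22); WM=6
i=9 t=15 v=6: → [11,22); WM=13; [0,11) fires=46
i=10 t=16 v=2: → [11,22); WM=13
i=11 t=16 v=6: → [11,22); WM=14
i=12 t=18 v=3: → [11,22); WM=14
i=13 t=18 v=7: → [11,22); WM=16
i=14 t=23 v=3: → [22,33); WM=16
i=15 t=18 v=3: → [11,22); WM=21
i=16 t=24 v=9: → [22,33); WM=21
i=17 t=28 v=2: → [22,33); WM=26; [11,22) fires=29
i=18 t=32 v=7: → [22,33); WM=26
i=19 t=25 v=7: → [22,33); WM=30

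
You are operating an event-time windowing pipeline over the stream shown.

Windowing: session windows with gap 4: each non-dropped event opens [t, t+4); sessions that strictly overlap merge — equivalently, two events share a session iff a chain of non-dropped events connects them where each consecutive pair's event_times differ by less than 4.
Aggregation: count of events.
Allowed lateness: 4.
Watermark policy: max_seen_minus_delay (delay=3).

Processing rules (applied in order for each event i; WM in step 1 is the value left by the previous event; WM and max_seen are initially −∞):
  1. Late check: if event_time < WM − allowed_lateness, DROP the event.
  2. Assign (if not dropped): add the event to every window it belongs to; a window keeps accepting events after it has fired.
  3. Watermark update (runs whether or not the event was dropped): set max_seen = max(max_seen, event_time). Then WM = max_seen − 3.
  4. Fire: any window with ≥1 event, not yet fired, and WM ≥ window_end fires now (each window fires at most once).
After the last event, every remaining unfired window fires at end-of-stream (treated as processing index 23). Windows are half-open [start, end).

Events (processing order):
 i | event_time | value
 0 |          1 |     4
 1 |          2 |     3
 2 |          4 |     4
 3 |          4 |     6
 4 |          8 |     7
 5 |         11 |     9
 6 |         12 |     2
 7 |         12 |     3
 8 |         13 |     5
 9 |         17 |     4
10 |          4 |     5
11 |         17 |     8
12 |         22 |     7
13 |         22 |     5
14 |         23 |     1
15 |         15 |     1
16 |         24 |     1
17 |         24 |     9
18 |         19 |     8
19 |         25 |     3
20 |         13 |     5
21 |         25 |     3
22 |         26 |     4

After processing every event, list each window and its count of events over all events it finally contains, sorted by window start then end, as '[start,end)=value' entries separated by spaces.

i=0 t=1 v=4: → [1,5); WM=-2
i=1 t=2 v=3: → [1,6); WM=-1
i=2 t=4 v=4: → [1,8); WM=1
i=3 t=4 v=6: → [1,8); WM=1
i=4 t=8 v=7: → [8,12); WM=5
i=5 t=11 v=9: → [8,15); WM=8
i=6 t=12 v=2: → [8,16); WM=9
i=7 t=12 v=3: → [8,16); WM=9
i=8 t=13 v=5: → [8,17); WM=10
i=9 t=17 v=4: → [17,21); WM=14
i=10 t=4 v=5: DROP (t<14-4); WM=14
i=11 t=17 v=8: → [17,21); WM=14
i=12 t=22 v=7: → [22,26); WM=19
i=13 t=22 v=5: → [22,26); WM=19
i=14 t=23 v=1: → [22,27); WM=20
i=15 t=15 v=1: DROP (t<20-4); WM=20
i=16 t=24 v=1: → [22,28); WM=21
i=17 t=24 v=9: → [22,28); WM=21
i=18 t=19 v=8: → [17,28); WM=21
i=19 t=25 v=3: → [17,29); WM=22
i=20 t=13 v=5: DROP (t<22-4); WM=22
i=21 t=25 v=3: → [17,29); WM=22
i=22 t=26 v=4: → [17,30); WM=23

[1,8)=4 [8,17)=5 [17,30)=11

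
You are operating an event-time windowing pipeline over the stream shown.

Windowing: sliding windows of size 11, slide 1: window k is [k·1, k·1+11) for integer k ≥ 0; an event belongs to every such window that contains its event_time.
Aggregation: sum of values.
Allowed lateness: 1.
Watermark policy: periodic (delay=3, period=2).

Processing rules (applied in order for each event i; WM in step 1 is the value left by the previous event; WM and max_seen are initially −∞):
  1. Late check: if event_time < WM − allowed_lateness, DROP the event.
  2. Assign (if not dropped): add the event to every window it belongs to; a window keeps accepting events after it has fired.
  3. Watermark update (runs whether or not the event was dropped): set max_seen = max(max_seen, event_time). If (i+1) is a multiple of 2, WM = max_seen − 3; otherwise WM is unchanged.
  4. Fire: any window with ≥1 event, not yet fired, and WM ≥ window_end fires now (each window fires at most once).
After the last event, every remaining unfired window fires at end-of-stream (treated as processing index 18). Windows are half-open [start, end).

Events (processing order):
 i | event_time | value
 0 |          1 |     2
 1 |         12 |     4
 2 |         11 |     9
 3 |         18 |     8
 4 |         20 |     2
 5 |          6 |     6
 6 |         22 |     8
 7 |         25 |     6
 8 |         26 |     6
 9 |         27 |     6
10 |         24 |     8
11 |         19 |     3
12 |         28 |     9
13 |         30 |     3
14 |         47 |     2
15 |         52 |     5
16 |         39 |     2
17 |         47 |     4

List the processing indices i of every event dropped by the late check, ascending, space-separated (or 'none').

i=0 t=1 v=2: → [1,12),[0,11); WM=−∞
i=1 t=12 v=4: → [12,23),[11,22),[10,21),[9,20),[8,19),[7,18),[6,17),[5,16),[4,15),[3,14),[2,13); WM=9
i=2 t=11 v=9: → [11,22),[10,21),[9,20),[8,19),[7,18),[6,17),[5,16),[4,15),[3,14),[2,13),[1,12); WM=9
i=3 t=18 v=8: → [18,29),[17,28),[16,27),[15,26),[14,25),[13,24),[12,23),[11,22),[10,21),[9,20),[8,19); WM=15; [0,11) fires=2 [1,12) fires=11 [2,13) fires=13 [3,14) fires=13 [4,15) fires=13
i=4 t=20 v=2: → [20,31),[19,30),[18,29),[17,28),[16,27),[15,26),[14,25),[13,24),[12,23),[11,22),[10,21); WM=15
i=5 t=6 v=6: DROP (t<15-1); WM=17; [5,16) fires=13 [6,17) fires=13
i=6 t=22 v=8: → [22,33),[21,32),[20,31),[19,30),[18,29),[17,28),[16,27),[15,26),[14,25),[13,24),[12,23); WM=17
i=7 t=25 v=6: → [25,36),[24,35),[23,34),[22,33),[21,32),[20,31),[19,30),[18,29),[17,28),[16,27),[15,26); WM=22; [7,18) fires=13 [8,19) fires=21 [9,20) fires=21 [10,21) fires=23 [11,22) fires=23
i=8 t=26 v=6: → [26,37),[25,36),[24,35),[23,34),[22,33),[21,32),[20,31),[19,30),[18,29),[17,28),[16,27); WM=22
i=9 t=27 v=6: → [27,38),[26,37),[25,36),[24,35),[23,34),[22,33),[21,32),[20,31),[19,30),[18,29),[17,28); WM=24; [12,23) fires=22 [13,24) fires=18
i=10 t=24 v=8: → [24,35),[23,34),[22,33),[21,32),[20,31),[19,30),[18,29),[17,28),[16,27),[15,26),[14,25); WM=24
i=11 t=19 v=3: DROP (t<24-1); WM=24
i=12 t=28 v=9: → [28,39),[27,38),[26,37),[25,36),[24,35),[23,34),[22,33),[21,32),[20,31),[19,30),[18,29); WM=24
i=13 t=30 v=3: → [30,41),[29,40),[28,39),[27,38),[26,37),[25,36),[24,35),[23,34),[22,33),[21,32),[20,31); WM=27; [14,25) fires=26 [15,26) fires=32 [16,27) fires=38
i=14 t=47 v=2: → [47,58),[46,57),[45,56),[44,55),[43,54),[42,53),[41,52),[40,51),[39,50),[38,49),[37,48); WM=27
i=15 t=52 v=5: → [52,63),[51,62),[50,61),[49,60),[48,59),[47,58),[46,57),[45,56),[44,55),[43,54),[42,53); WM=49; [17,28) fires=44 [18,29) fires=53 [19,30) fires=45 [20,31) fires=48 [21,32) fires=46 [22,33) fires=46 [23,34) fires=38 [24,35) fires=38 [25,36) fires=30 [26,37) fires=24 [27,38) fires=18 [28,39) fires=12 [29,40) fires=3 [30,41) fires=3 [37,48) fires=2 [38,49) fires=2
i=16 t=39 v=2: DROP (t<49-1); WM=49
i=17 t=47 v=4: DROP (t<49-1); WM=49

5 11 16 17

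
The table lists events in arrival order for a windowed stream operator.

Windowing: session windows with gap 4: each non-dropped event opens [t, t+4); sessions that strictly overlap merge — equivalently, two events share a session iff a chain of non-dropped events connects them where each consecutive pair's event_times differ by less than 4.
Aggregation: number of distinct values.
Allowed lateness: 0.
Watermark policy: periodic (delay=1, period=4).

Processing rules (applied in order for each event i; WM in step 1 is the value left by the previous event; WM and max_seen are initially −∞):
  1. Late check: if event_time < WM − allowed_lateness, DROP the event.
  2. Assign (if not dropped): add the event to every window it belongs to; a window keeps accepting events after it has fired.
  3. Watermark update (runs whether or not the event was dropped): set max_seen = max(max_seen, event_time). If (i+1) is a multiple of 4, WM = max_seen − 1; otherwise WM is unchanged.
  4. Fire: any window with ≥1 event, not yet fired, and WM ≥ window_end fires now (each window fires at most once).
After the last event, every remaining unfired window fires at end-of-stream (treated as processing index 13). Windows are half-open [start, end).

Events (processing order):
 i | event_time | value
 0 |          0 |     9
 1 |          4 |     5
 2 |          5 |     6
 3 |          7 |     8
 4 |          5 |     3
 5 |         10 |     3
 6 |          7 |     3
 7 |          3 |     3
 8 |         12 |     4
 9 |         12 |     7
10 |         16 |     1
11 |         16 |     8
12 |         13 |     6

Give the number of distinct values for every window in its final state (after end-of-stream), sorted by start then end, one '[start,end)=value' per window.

[0,4)=1 [4,16)=6 [16,20)=2

i=0 t=0 v=9: → [0,4); WM=−∞
i=1 t=4 v=5: → [4,8); WM=−∞
i=2 t=5 v=6: → [4,9); WM=−∞
i=3 t=7 v=8: → [4,11); WM=6
i=4 t=5 v=3: DROP (t<6-0); WM=6
i=5 t=10 v=3: → [4,14); WM=6
i=6 t=7 v=3: → [4,14); WM=6
i=7 t=3 v=3: DROP (t<6-0); WM=9
i=8 t=12 v=4: → [4,16); WM=9
i=9 t=12 v=7: → [4,16); WM=9
i=10 t=16 v=1: → [16,20); WM=9
i=11 t=16 v=8: → [16,20); WM=15
i=12 t=13 v=6: DROP (t<15-0); WM=15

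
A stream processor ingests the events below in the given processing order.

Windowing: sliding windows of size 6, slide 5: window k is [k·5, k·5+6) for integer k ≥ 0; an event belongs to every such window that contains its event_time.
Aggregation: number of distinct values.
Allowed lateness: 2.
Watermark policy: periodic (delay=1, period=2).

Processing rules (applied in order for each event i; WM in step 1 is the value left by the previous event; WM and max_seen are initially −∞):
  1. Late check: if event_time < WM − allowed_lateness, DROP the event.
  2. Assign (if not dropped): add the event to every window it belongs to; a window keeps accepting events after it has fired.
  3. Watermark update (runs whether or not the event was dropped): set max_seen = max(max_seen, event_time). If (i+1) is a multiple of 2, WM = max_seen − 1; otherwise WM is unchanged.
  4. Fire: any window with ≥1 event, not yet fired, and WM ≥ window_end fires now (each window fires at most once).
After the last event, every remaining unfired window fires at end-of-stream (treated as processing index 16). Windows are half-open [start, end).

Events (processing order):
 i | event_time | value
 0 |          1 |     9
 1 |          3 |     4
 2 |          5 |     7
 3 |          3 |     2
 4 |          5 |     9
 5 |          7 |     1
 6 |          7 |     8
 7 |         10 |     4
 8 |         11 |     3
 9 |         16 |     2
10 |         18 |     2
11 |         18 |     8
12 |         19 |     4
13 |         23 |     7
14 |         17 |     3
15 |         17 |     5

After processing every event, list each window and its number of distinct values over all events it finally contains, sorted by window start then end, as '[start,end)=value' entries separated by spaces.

[0,6)=4 [5,11)=5 [10,16)=2 [15,21)=3 [20,26)=1

i=0 t=1 v=9: → [0,6); WM=−∞
i=1 t=3 v=4: → [0,6); WM=2
i=2 t=5 v=7: → [5,11),[0,6); WM=2
i=3 t=3 v=2: → [0,6); WM=4
i=4 t=5 v=9: → [5,11),[0,6); WM=4
i=5 t=7 v=1: → [5,11); WM=6; [0,6) fires=4
i=6 t=7 v=8: → [5,11); WM=6
i=7 t=10 v=4: → [10,16),[5,11); WM=9
i=8 t=11 v=3: → [10,16); WM=9
i=9 t=16 v=2: → [15,21); WM=15; [5,11) fires=5
i=10 t=18 v=2: → [15,21); WM=15
i=11 t=18 v=8: → [15,21); WM=17; [10,16) fires=2
i=12 t=19 v=4: → [15,21); WM=17
i=13 t=23 v=7: → [20,26); WM=22; [15,21) fires=3
i=14 t=17 v=3: DROP (t<22-2); WM=22
i=15 t=17 v=5: DROP (t<22-2); WM=22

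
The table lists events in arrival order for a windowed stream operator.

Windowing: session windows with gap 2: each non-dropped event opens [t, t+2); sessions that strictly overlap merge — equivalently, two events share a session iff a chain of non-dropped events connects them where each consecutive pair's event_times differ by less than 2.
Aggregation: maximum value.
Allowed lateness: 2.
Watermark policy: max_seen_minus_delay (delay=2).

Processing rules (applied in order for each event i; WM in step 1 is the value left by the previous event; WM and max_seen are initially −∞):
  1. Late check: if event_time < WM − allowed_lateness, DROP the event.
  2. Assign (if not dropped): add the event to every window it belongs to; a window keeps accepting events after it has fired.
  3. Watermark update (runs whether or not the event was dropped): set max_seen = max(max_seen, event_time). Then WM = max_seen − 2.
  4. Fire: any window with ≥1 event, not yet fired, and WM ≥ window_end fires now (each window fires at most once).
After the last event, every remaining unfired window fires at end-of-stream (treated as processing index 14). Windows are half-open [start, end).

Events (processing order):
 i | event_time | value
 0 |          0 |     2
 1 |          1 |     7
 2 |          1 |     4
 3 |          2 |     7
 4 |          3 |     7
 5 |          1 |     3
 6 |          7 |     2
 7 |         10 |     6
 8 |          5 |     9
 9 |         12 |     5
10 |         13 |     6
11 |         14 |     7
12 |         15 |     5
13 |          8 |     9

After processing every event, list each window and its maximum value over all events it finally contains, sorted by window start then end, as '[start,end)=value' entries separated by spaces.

[0,5)=7 [7,9)=2 [10,12)=6 [12,17)=7

i=0 t=0 v=2: → [0,2); WM=-2
i=1 t=1 v=7: → [0,3); WM=-1
i=2 t=1 v=4: → [0,3); WM=-1
i=3 t=2 v=7: → [0,4); WM=0
i=4 t=3 v=7: → [0,5); WM=1
i=5 t=1 v=3: → [0,5); WM=1
i=6 t=7 v=2: → [7,9); WM=5
i=7 t=10 v=6: → [10,12); WM=8
i=8 t=5 v=9: DROP (t<8-2); WM=8
i=9 t=12 v=5: → [12,14); WM=10
i=10 t=13 v=6: → [12,15); WM=11
i=11 t=14 v=7: → [12,16); WM=12
i=12 t=15 v=5: → [12,17); WM=13
i=13 t=8 v=9: DROP (t<13-2); WM=13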